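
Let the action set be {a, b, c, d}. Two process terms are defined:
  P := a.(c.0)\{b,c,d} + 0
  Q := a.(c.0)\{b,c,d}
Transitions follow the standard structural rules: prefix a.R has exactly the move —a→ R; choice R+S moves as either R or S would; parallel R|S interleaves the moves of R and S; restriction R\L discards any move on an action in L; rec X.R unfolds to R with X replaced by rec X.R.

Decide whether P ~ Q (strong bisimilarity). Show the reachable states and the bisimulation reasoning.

P ~ Q

P's transition system — 2 states:
  p0 = a.(c.0)\{b,c,d} + 0 ⊢ --a--▸ p1
  p1 = (c.0)\{b,c,d} ⊢ deadlocked
Q's transition system — 2 states:
  q0 = a.(c.0)\{b,c,d} ⊢ --a--▸ q1
  q1 = (c.0)\{b,c,d} ⊢ deadlocked
Partition-refinement fixed point:
  B0 = {p0, q0}
  B1 = {p1, q1}
p0 ∈ B0, q0 ∈ B0 → same block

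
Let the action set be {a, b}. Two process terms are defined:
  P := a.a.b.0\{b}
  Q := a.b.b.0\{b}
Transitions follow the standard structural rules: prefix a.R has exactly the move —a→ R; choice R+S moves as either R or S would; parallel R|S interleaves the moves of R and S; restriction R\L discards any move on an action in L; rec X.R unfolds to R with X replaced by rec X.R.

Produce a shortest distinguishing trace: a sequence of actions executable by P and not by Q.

aa

P's transition system — 4 states:
  p0 = a.a.b.0\{b} :: ··a··> p1
  p1 = a.b.0\{b} :: ··a··> p2
  p2 = b.0\{b} :: ··b··> p3
  p3 = 0\{b} :: stopped
Q's transition system — 4 states:
  q0 = a.b.b.0\{b} :: ··a··> q1
  q1 = b.b.0\{b} :: ··b··> q2
  q2 = b.0\{b} :: ··b··> q3
  q3 = 0\{b} :: stopped
Executing aa from P (initial set {p0}):
  [1] a ⇒ {p1}
  [2] a ⇒ {p2}
  P completes σ.
Executing aa from Q (initial set {q0}):
  [1] a ⇒ {q1}
  [2] a ⇒ ∅ (Q stuck)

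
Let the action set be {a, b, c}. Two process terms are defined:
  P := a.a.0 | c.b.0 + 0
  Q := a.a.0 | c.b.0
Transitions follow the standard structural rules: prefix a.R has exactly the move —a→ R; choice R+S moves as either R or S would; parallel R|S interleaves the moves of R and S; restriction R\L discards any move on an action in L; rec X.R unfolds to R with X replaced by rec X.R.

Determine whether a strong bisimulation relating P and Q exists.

P ~ Q

Reachable graph of P (9 states):
  m0 = a.a.0 | c.b.0 + 0 has moves =a=> m1, =c=> m2
  m1 = a.0 | c.b.0 has moves =a=> m3, =c=> m4
  m2 = a.a.0 | b.0 has moves =a=> m4, =b=> m5
  m3 = 0 | c.b.0 has moves =c=> m6
  m4 = a.0 | b.0 has moves =a=> m6, =b=> m7
  m5 = a.a.0 | 0 has moves =a=> m7
  m6 = 0 | b.0 has moves =b=> m8
  m7 = a.0 | 0 has moves =a=> m8
  m8 = 0 | 0 has moves ∅
Reachable graph of Q (9 states):
  n0 = a.a.0 | c.b.0 has moves =a=> n1, =c=> n2
  n1 = a.0 | c.b.0 has moves =a=> n3, =c=> n4
  n2 = a.a.0 | b.0 has moves =a=> n4, =b=> n5
  n3 = 0 | c.b.0 has moves =c=> n6
  n4 = a.0 | b.0 has moves =a=> n6, =b=> n7
  n5 = a.a.0 | 0 has moves =a=> n7
  n6 = 0 | b.0 has moves =b=> n8
  n7 = a.0 | 0 has moves =a=> n8
  n8 = 0 | 0 has moves ∅
Bisimilarity quotient blocks:
  B0 = {m0, n0}
  B1 = {m1, n1}
  B2 = {m4, n4}
  B3 = {m6, n6}
  B4 = {m8, n8}
  B5 = {m7, n7}
  B6 = {m3, n3}
  B7 = {m2, n2}
  B8 = {m5, n5}
m0 ∈ B0, n0 ∈ B0 → same block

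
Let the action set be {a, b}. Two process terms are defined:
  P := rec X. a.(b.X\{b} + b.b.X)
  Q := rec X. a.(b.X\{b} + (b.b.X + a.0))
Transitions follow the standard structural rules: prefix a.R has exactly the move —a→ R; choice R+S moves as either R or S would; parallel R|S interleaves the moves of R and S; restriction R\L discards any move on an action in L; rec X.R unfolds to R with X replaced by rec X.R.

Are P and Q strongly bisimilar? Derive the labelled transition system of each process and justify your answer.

not bisimilar

LTS(P): 5 reachable states
  m0 = rec X. a.(b.X\{b} + b.b.X) | ··a··> m1
  m1 = b.(rec X. a.(b.X\{b} + b.b.X))\{b} + b.b.(rec X. a.(b.X\{b} + b.b.X)) | ··b··> m2, ··b··> m3
  m2 = (rec X. a.(b.X\{b} + b.b.X))\{b} | ··a··> m4
  m3 = b.(rec X. a.(b.X\{b} + b.b.X)) | ··b··> m0
  m4 = (b.(rec X. a.(b.X\{b} + b.b.X))\{b} + b.b.(rec X. a.(b.X\{b} + b.b.X)))\{b} | ·
LTS(Q): 7 reachable states
  n0 = rec X. a.(b.X\{b} + (b.b.X + a.0)) | ··a··> n1
  n1 = b.(rec X. a.(b.X\{b} + (b.b.X + a.0)))\{b} + (b.b.(rec X. a.(b.X\{b} + (b.b.X + a.0))) + a.0) | ··a··> n2, ··b··> n3, ··b··> n4
  n2 = 0 | ·
  n3 = (rec X. a.(b.X\{b} + (b.b.X + a.0)))\{b} | ··a··> n5
  n4 = b.(rec X. a.(b.X\{b} + (b.b.X + a.0))) | ··b··> n0
  n5 = (b.(rec X. a.(b.X\{b} + (b.b.X + a.0)))\{b} + (b.b.(rec X. a.(b.X\{b} + (b.b.X + a.0))) + a.0))\{b} | ··a··> n6
  n6 = 0\{b} | ·
Coarsest stable partition (strong bisimilarity classes):
  B0 = {m0}
  B1 = {m1}
  B2 = {m3}
  B3 = {m2, n5}
  B4 = {m4, n2, n6}
  B5 = {n0}
  B6 = {n1}
  B7 = {n4}
  B8 = {n3}
m0 ∈ B0, n0 ∈ B5 → different blocks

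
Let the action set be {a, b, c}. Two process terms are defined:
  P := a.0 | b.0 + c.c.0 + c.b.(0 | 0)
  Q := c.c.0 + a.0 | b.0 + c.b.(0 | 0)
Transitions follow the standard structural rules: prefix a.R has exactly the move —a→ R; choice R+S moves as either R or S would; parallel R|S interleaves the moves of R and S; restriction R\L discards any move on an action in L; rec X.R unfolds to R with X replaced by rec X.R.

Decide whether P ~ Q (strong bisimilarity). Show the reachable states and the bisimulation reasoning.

P ~ Q

LTS(P): 7 reachable states
  u0 = a.0 | b.0 + c.c.0 + c.b.(0 | 0) has moves —a→ u1, —b→ u2, —c→ u3, —c→ u4
  u1 = 0 | b.0 has moves —b→ u5
  u2 = a.0 | 0 has moves —a→ u5
  u3 = b.(0 | 0) has moves —b→ u5
  u4 = c.0 has moves —c→ u6
  u5 = 0 | 0 has moves ·
  u6 = 0 has moves ·
LTS(Q): 7 reachable states
  v0 = c.c.0 + a.0 | b.0 + c.b.(0 | 0) has moves —a→ v1, —b→ v2, —c→ v3, —c→ v4
  v1 = 0 | b.0 has moves —b→ v5
  v2 = a.0 | 0 has moves —a→ v5
  v3 = b.(0 | 0) has moves —b→ v5
  v4 = c.0 has moves —c→ v6
  v5 = 0 | 0 has moves ·
  v6 = 0 has moves ·
Coarsest stable partition (strong bisimilarity classes):
  B0 = {u0, v0}
  B1 = {u4, v4}
  B2 = {u5, u6, v5, v6}
  B3 = {u1, u3, v1, v3}
  B4 = {u2, v2}
u0 ∈ B0, v0 ∈ B0 → same block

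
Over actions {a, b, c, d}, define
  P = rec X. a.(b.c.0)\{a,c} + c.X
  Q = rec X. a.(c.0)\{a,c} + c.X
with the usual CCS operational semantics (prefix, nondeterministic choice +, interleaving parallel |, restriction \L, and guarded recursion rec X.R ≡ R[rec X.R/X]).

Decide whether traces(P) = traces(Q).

LTS(P): 3 reachable states
  s0 = rec X. a.(b.c.0)\{a,c} + c.X has moves --a--▸ s1, --c--▸ s0
  s1 = (b.c.0)\{a,c} has moves --b--▸ s2
  s2 = (c.0)\{a,c} has moves stopped
LTS(Q): 2 reachable states
  t0 = rec X. a.(c.0)\{a,c} + c.X has moves --a--▸ t1, --c--▸ t0
  t1 = (c.0)\{a,c} has moves stopped
Trace ⟨ab⟩ through P, begin at {s0}:
  step 1 (a): {s1}
  step 2 (b): {s2}
  ✓ P
Trace ⟨ab⟩ through Q, begin at {t0}:
  step 1 (a): {t1}
  step 2 (b): no successor for Q

traces(P) ≠ traces(Q) — witness ⟨ab⟩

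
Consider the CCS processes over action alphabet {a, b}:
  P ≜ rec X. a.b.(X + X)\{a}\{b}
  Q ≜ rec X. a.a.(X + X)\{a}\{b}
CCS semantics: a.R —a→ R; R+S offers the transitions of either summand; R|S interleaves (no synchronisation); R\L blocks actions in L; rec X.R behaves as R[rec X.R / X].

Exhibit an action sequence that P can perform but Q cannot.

ab

Reachable graph of P (3 states):
  u0 = rec X. a.b.(X + X)\{a}\{b} ⊢ —a→ u1
  u1 = b.((rec X. a.b.(X + X)\{a}\{b}) + (rec X. a.b.(X + X)\{a}\{b}))\{a}\{b} ⊢ —b→ u2
  u2 = ((rec X. a.b.(X + X)\{a}\{b}) + (rec X. a.b.(X + X)\{a}\{b}))\{a}\{b} ⊢ stopped
Reachable graph of Q (3 states):
  v0 = rec X. a.a.(X + X)\{a}\{b} ⊢ —a→ v1
  v1 = a.((rec X. a.a.(X + X)\{a}\{b}) + (rec X. a.a.(X + X)\{a}\{b}))\{a}\{b} ⊢ —a→ v2
  v2 = ((rec X. a.a.(X + X)\{a}\{b}) + (rec X. a.a.(X + X)\{a}\{b}))\{a}\{b} ⊢ stopped
Trace ⟨ab⟩ through P, begin at {u0}:
  [1] a ⇒ {u1}
  [2] b ⇒ {u2}
  ✓ P
Trace ⟨ab⟩ through Q, begin at {v0}:
  [1] a ⇒ {v1}
  [2] b ⇒ ∅ (Q stuck)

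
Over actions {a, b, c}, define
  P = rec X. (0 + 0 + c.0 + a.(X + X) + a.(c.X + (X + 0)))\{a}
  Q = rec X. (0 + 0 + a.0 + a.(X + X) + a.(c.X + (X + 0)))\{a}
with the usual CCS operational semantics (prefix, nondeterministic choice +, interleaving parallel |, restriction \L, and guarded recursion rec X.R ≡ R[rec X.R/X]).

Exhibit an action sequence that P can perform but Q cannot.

P's transition system — 2 states:
  u0 = rec X. (0 + 0 + c.0 + a.(X + X) + a.(c.X + (X + 0)))\{a} has moves =c=> u1
  u1 = 0\{a} has moves (no moves)
Q's transition system — 1 states:
  v0 = rec X. (0 + 0 + a.0 + a.(X + X) + a.(c.X + (X + 0)))\{a} has moves (no moves)
Trace ⟨c⟩ through P, begin at {u0}:
  step 1 (c): {u1}
  P completes σ.
Trace ⟨c⟩ through Q, begin at {v0}:
  step 1 (c): no successor for Q

c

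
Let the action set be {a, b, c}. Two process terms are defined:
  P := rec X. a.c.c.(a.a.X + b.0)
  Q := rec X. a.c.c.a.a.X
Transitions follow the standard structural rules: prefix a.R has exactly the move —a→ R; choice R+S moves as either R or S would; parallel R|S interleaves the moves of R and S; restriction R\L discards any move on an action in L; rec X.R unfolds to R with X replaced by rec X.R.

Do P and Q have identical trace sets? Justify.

P's transition system — 6 states:
  m0 = rec X. a.c.c.(a.a.X + b.0) ⊢ =a=> m1
  m1 = c.c.(a.a.(rec X. a.c.c.(a.a.X + b.0)) + b.0) ⊢ =c=> m2
  m2 = c.(a.a.(rec X. a.c.c.(a.a.X + b.0)) + b.0) ⊢ =c=> m3
  m3 = a.a.(rec X. a.c.c.(a.a.X + b.0)) + b.0 ⊢ =a=> m4, =b=> m5
  m4 = a.(rec X. a.c.c.(a.a.X + b.0)) ⊢ =a=> m0
  m5 = 0 ⊢ ∅
Q's transition system — 5 states:
  n0 = rec X. a.c.c.a.a.X ⊢ =a=> n1
  n1 = c.c.a.a.(rec X. a.c.c.a.a.X) ⊢ =c=> n2
  n2 = c.a.a.(rec X. a.c.c.a.a.X) ⊢ =c=> n3
  n3 = a.a.(rec X. a.c.c.a.a.X) ⊢ =a=> n4
  n4 = a.(rec X. a.c.c.a.a.X) ⊢ =a=> n0
Executing accb from P (initial set {m0}):
  after a @ step 1: {m1}
  after c @ step 2: {m2}
  after c @ step 3: {m3}
  after b @ step 4: {m5}
  P completes σ.
Executing accb from Q (initial set {n0}):
  after a @ step 1: {n1}
  after c @ step 2: {n2}
  after c @ step 3: {n3}
  after b @ step 4: ∅  — Q cannot continue

NO — witness ⟨accb⟩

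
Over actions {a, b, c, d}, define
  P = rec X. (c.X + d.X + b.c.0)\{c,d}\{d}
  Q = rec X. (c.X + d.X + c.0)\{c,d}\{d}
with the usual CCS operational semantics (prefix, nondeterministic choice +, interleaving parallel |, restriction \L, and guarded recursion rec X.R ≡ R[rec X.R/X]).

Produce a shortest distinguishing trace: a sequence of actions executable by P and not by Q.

Reachable graph of P (2 states):
  u0 = rec X. (c.X + d.X + b.c.0)\{c,d}\{d} | --b--▸ u1
  u1 = (c.0)\{c,d}\{d} | (no moves)
Reachable graph of Q (1 states):
  v0 = rec X. (c.X + d.X + c.0)\{c,d}\{d} | (no moves)
Trace ⟨b⟩ through P, begin at {u0}:
  [1] b ⇒ {u1}
  P completes σ.
Trace ⟨b⟩ through Q, begin at {v0}:
  [1] b ⇒ ∅  — Q cannot continue

b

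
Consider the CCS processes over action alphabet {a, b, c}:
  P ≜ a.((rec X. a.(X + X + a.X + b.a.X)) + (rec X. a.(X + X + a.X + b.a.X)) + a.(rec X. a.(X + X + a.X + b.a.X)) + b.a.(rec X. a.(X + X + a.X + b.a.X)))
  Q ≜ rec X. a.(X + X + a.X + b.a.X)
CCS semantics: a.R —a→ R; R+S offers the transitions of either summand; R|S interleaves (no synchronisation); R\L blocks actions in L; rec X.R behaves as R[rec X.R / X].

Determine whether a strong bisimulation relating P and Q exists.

P's transition system — 4 states:
  u0 = a.((rec X. a.(X + X + a.X + b.a.X)) + (rec X. a.(X + X + a.X + b.a.X)) + a.(rec X. a.(X + X + a.X + b.a.X)) + b.a.(rec X. a.(X + X + a.X + b.a.X))) :: --a--▸ u1
  u1 = (rec X. a.(X + X + a.X + b.a.X)) + (rec X. a.(X + X + a.X + b.a.X)) + a.(rec X. a.(X + X + a.X + b.a.X)) + b.a.(rec X. a.(X + X + a.X + b.a.X)) :: --a--▸ u1, --a--▸ u2, --b--▸ u3
  u2 = rec X. a.(X + X + a.X + b.a.X) :: --a--▸ u1
  u3 = a.(rec X. a.(X + X + a.X + b.a.X)) :: --a--▸ u2
Q's transition system — 3 states:
  v0 = rec X. a.(X + X + a.X + b.a.X) :: --a--▸ v1
  v1 = (rec X. a.(X + X + a.X + b.a.X)) + (rec X. a.(X + X + a.X + b.a.X)) + a.(rec X. a.(X + X + a.X + b.a.X)) + b.a.(rec X. a.(X + X + a.X + b.a.X)) :: --a--▸ v0, --a--▸ v1, --b--▸ v2
  v2 = a.(rec X. a.(X + X + a.X + b.a.X)) :: --a--▸ v0
Coarsest stable partition (strong bisimilarity classes):
  B0 = {u0, u2, v0}
  B1 = {u1, v1}
  B2 = {u3, v2}
u0 ∈ B0, v0 ∈ B0 → same block

bisimilar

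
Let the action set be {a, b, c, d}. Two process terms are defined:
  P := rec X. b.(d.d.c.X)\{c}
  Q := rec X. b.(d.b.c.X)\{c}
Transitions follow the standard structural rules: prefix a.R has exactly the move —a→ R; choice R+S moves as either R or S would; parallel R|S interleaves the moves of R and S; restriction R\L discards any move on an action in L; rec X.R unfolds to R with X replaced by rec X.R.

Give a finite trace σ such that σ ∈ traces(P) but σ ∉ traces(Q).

Reachable graph of P (4 states):
  m0 = rec X. b.(d.d.c.X)\{c} :: --b--▸ m1
  m1 = (d.d.c.(rec X. b.(d.d.c.X)\{c}))\{c} :: --d--▸ m2
  m2 = (d.c.(rec X. b.(d.d.c.X)\{c}))\{c} :: --d--▸ m3
  m3 = (c.(rec X. b.(d.d.c.X)\{c}))\{c} :: ·
Reachable graph of Q (4 states):
  n0 = rec X. b.(d.b.c.X)\{c} :: --b--▸ n1
  n1 = (d.b.c.(rec X. b.(d.b.c.X)\{c}))\{c} :: --d--▸ n2
  n2 = (b.c.(rec X. b.(d.b.c.X)\{c}))\{c} :: --b--▸ n3
  n3 = (c.(rec X. b.(d.b.c.X)\{c}))\{c} :: ·
Executing bdd from P (initial set {m0}):
  after b @ step 1: {m1}
  after d @ step 2: {m2}
  after d @ step 3: {m3}
  P completes σ.
Executing bdd from Q (initial set {n0}):
  after b @ step 1: {n1}
  after d @ step 2: {n2}
  after d @ step 3: no successor for Q

bdd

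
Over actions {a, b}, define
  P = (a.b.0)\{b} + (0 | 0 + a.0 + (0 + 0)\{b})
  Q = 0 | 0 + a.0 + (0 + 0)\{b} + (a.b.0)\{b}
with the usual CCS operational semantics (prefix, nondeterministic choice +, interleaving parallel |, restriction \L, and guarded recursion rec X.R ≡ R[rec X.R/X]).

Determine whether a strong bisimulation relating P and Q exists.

P's transition system — 3 states:
  m0 = (a.b.0)\{b} + (0 | 0 + a.0 + (0 + 0)\{b}) has moves ··a··> m1, ··a··> m2
  m1 = (b.0)\{b} has moves ∅
  m2 = 0 has moves ∅
Q's transition system — 3 states:
  n0 = 0 | 0 + a.0 + (0 + 0)\{b} + (a.b.0)\{b} has moves ··a··> n1, ··a··> n2
  n1 = (b.0)\{b} has moves ∅
  n2 = 0 has moves ∅
Partition-refinement fixed point:
  B0 = {m0, n0}
  B1 = {m1, m2, n1, n2}
m0 ∈ B0, n0 ∈ B0 → same block

YES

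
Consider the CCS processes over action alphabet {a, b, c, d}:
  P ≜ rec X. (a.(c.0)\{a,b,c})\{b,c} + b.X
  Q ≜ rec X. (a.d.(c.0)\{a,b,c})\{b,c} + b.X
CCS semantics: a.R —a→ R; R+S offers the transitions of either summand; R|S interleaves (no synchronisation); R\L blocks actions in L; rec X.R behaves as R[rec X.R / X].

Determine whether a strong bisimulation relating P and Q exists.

P's transition system — 2 states:
  p0 = rec X. (a.(c.0)\{a,b,c})\{b,c} + b.X ⊢ --a--▸ p1, --b--▸ p0
  p1 = (c.0)\{a,b,c}\{b,c} ⊢ (no moves)
Q's transition system — 3 states:
  q0 = rec X. (a.d.(c.0)\{a,b,c})\{b,c} + b.X ⊢ --a--▸ q1, --b--▸ q0
  q1 = (d.(c.0)\{a,b,c})\{b,c} ⊢ --d--▸ q2
  q2 = (c.0)\{a,b,c}\{b,c} ⊢ (no moves)
Coarsest stable partition (strong bisimilarity classes):
  B0 = {p0}
  B1 = {p1, q2}
  B2 = {q0}
  B3 = {q1}
p0 ∈ B0, q0 ∈ B2 → different blocks

P ≁ Q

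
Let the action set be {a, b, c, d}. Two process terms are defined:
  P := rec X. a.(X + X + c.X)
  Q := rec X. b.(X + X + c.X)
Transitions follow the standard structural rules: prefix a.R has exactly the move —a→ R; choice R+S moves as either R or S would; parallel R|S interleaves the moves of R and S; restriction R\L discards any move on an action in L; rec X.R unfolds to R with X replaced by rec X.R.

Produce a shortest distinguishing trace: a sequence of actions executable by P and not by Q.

P's transition system — 2 states:
  u0 = rec X. a.(X + X + c.X) ⊢ —a→ u1
  u1 = (rec X. a.(X + X + c.X)) + (rec X. a.(X + X + c.X)) + c.(rec X. a.(X + X + c.X)) ⊢ —a→ u1, —c→ u0
Q's transition system — 2 states:
  v0 = rec X. b.(X + X + c.X) ⊢ —b→ v1
  v1 = (rec X. b.(X + X + c.X)) + (rec X. b.(X + X + c.X)) + c.(rec X. b.(X + X + c.X)) ⊢ —b→ v1, —c→ v0
Executing a from P (initial set {u0}):
  after a @ step 1: {u1}
  ✓ P
Executing a from Q (initial set {v0}):
  after a @ step 1: no successor for Q

a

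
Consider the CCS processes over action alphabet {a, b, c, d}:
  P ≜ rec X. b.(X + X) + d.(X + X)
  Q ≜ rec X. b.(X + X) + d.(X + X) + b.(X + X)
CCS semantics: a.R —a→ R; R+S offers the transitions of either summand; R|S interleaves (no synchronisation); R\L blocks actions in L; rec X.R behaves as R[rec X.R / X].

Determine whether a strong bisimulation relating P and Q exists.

bisimilar

LTS(P): 2 reachable states
  p0 = rec X. b.(X + X) + d.(X + X) :: -b-> p1, -d-> p1
  p1 = (rec X. b.(X + X) + d.(X + X)) + (rec X. b.(X + X) + d.(X + X)) :: -b-> p1, -d-> p1
LTS(Q): 2 reachable states
  q0 = rec X. b.(X + X) + d.(X + X) + b.(X + X) :: -b-> q1, -d-> q1
  q1 = (rec X. b.(X + X) + d.(X + X) + b.(X + X)) + (rec X. b.(X + X) + d.(X + X) + b.(X + X)) :: -b-> q1, -d-> q1
Coarsest stable partition (strong bisimilarity classes):
  B0 = {p0, p1, q0, q1}
p0 ∈ B0, q0 ∈ B0 → same block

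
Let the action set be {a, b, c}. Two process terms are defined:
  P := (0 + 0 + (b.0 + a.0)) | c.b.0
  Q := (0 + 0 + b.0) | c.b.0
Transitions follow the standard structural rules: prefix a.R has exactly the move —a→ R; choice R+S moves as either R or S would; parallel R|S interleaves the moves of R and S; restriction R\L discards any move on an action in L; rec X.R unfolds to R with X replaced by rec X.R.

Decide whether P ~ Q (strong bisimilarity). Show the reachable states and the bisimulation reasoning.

P's transition system — 6 states:
  s0 = (0 + 0 + (b.0 + a.0)) | c.b.0 → --a--▸ s1, --b--▸ s1, --c--▸ s2
  s1 = 0 | c.b.0 → --c--▸ s3
  s2 = (0 + 0 + (b.0 + a.0)) | b.0 → --a--▸ s3, --b--▸ s3, --b--▸ s4
  s3 = 0 | b.0 → --b--▸ s5
  s4 = (0 + 0 + (b.0 + a.0)) | 0 → --a--▸ s5, --b--▸ s5
  s5 = 0 | 0 → ·
Q's transition system — 6 states:
  t0 = (0 + 0 + b.0) | c.b.0 → --b--▸ t1, --c--▸ t2
  t1 = 0 | c.b.0 → --c--▸ t3
  t2 = (0 + 0 + b.0) | b.0 → --b--▸ t3, --b--▸ t4
  t3 = 0 | b.0 → --b--▸ t5
  t4 = (0 + 0 + b.0) | 0 → --b--▸ t5
  t5 = 0 | 0 → ·
Coarsest stable partition (strong bisimilarity classes):
  B0 = {s0}
  B1 = {s1, t1}
  B2 = {s3, t3, t4}
  B3 = {s5, t5}
  B4 = {s2}
  B5 = {s4}
  B6 = {t0}
  B7 = {t2}
s0 ∈ B0, t0 ∈ B6 → different blocks

P ≁ Q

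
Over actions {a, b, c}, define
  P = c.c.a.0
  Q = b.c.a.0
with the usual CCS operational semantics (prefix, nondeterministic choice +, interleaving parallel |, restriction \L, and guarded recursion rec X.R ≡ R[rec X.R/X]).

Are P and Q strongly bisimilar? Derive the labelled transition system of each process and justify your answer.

not bisimilar

Reachable graph of P (4 states):
  p0 = c.c.a.0 → ··c··> p1
  p1 = c.a.0 → ··c··> p2
  p2 = a.0 → ··a··> p3
  p3 = 0 → stopped
Reachable graph of Q (4 states):
  q0 = b.c.a.0 → ··b··> q1
  q1 = c.a.0 → ··c··> q2
  q2 = a.0 → ··a··> q3
  q3 = 0 → stopped
Bisimilarity quotient blocks:
  B0 = {p0}
  B1 = {p1, q1}
  B2 = {p2, q2}
  B3 = {p3, q3}
  B4 = {q0}
p0 ∈ B0, q0 ∈ B4 → different blocks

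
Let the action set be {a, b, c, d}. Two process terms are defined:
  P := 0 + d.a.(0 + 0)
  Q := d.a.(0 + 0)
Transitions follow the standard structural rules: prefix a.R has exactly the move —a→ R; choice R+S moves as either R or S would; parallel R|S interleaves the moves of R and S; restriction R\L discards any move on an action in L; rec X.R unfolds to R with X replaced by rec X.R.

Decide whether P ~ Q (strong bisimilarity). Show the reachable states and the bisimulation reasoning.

bisimilar

P's transition system — 3 states:
  u0 = 0 + d.a.(0 + 0) :: ··d··> u1
  u1 = a.(0 + 0) :: ··a··> u2
  u2 = 0 + 0 :: ·
Q's transition system — 3 states:
  v0 = d.a.(0 + 0) :: ··d··> v1
  v1 = a.(0 + 0) :: ··a··> v2
  v2 = 0 + 0 :: ·
Bisimilarity quotient blocks:
  B0 = {u0, v0}
  B1 = {u1, v1}
  B2 = {u2, v2}
u0 ∈ B0, v0 ∈ B0 → same block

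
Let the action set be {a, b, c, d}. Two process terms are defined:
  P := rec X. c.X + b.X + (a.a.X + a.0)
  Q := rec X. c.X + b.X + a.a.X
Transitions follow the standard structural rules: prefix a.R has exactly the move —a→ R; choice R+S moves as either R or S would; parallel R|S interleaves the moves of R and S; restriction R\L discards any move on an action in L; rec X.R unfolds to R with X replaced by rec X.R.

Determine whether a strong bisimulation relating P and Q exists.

Reachable graph of P (3 states):
  p0 = rec X. c.X + b.X + (a.a.X + a.0) ⊢ =a=> p1, =a=> p2, =b=> p0, =c=> p0
  p1 = 0 ⊢ stopped
  p2 = a.(rec X. c.X + b.X + (a.a.X + a.0)) ⊢ =a=> p0
Reachable graph of Q (2 states):
  q0 = rec X. c.X + b.X + a.a.X ⊢ =a=> q1, =b=> q0, =c=> q0
  q1 = a.(rec X. c.X + b.X + a.a.X) ⊢ =a=> q0
Bisimilarity quotient blocks:
  B0 = {p0}
  B1 = {p1}
  B2 = {p2}
  B3 = {q0}
  B4 = {q1}
p0 ∈ B0, q0 ∈ B3 → different blocks

not bisimilar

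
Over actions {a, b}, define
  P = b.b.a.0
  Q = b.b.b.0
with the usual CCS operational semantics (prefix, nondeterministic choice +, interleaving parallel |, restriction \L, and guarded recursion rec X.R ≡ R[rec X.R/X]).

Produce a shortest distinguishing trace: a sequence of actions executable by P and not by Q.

bba

P's transition system — 4 states:
  s0 = b.b.a.0 :: ··b··> s1
  s1 = b.a.0 :: ··b··> s2
  s2 = a.0 :: ··a··> s3
  s3 = 0 :: ∅
Q's transition system — 4 states:
  t0 = b.b.b.0 :: ··b··> t1
  t1 = b.b.0 :: ··b··> t2
  t2 = b.0 :: ··b··> t3
  t3 = 0 :: ∅
Trace ⟨bba⟩ through P, begin at {s0}:
  after b @ step 1: {s1}
  after b @ step 2: {s2}
  after a @ step 3: {s3}
  P completes σ.
Trace ⟨bba⟩ through Q, begin at {t0}:
  after b @ step 1: {t1}
  after b @ step 2: {t2}
  after a @ step 3: no successor for Q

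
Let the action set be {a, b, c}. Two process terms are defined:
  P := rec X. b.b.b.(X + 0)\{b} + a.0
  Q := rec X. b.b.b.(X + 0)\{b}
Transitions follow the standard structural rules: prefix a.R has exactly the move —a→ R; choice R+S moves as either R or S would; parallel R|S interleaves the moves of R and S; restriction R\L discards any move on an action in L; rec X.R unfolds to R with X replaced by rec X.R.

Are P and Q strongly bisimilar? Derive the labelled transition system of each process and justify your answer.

Reachable graph of P (6 states):
  p0 = rec X. b.b.b.(X + 0)\{b} + a.0 :: =a=> p1, =b=> p2
  p1 = 0 :: (no moves)
  p2 = b.b.((rec X. b.b.b.(X + 0)\{b} + a.0) + 0)\{b} :: =b=> p3
  p3 = b.((rec X. b.b.b.(X + 0)\{b} + a.0) + 0)\{b} :: =b=> p4
  p4 = ((rec X. b.b.b.(X + 0)\{b} + a.0) + 0)\{b} :: =a=> p5
  p5 = 0\{b} :: (no moves)
Reachable graph of Q (4 states):
  q0 = rec X. b.b.b.(X + 0)\{b} :: =b=> q1
  q1 = b.b.((rec X. b.b.b.(X + 0)\{b}) + 0)\{b} :: =b=> q2
  q2 = b.((rec X. b.b.b.(X + 0)\{b}) + 0)\{b} :: =b=> q3
  q3 = ((rec X. b.b.b.(X + 0)\{b}) + 0)\{b} :: (no moves)
Partition-refinement fixed point:
  B0 = {p0}
  B1 = {p1, p5, q3}
  B2 = {p2}
  B3 = {p3}
  B4 = {p4}
  B5 = {q0}
  B6 = {q1}
  B7 = {q2}
p0 ∈ B0, q0 ∈ B5 → different blocks

not bisimilar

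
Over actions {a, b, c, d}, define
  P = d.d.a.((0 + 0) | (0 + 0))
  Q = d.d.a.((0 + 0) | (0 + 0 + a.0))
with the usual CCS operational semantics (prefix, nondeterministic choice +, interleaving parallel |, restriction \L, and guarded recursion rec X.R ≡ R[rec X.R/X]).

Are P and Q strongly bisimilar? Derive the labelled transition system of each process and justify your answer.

not bisimilar

Reachable graph of P (4 states):
  m0 = d.d.a.((0 + 0) | (0 + 0)) ⊢ =d=> m1
  m1 = d.a.((0 + 0) | (0 + 0)) ⊢ =d=> m2
  m2 = a.((0 + 0) | (0 + 0)) ⊢ =a=> m3
  m3 = (0 + 0) | (0 + 0) ⊢ deadlocked
Reachable graph of Q (5 states):
  n0 = d.d.a.((0 + 0) | (0 + 0 + a.0)) ⊢ =d=> n1
  n1 = d.a.((0 + 0) | (0 + 0 + a.0)) ⊢ =d=> n2
  n2 = a.((0 + 0) | (0 + 0 + a.0)) ⊢ =a=> n3
  n3 = (0 + 0) | (0 + 0 + a.0) ⊢ =a=> n4
  n4 = (0 + 0) | 0 ⊢ deadlocked
Bisimilarity quotient blocks:
  B0 = {m0}
  B1 = {m1}
  B2 = {m2, n3}
  B3 = {m3, n4}
  B4 = {n0}
  B5 = {n1}
  B6 = {n2}
m0 ∈ B0, n0 ∈ B4 → different blocks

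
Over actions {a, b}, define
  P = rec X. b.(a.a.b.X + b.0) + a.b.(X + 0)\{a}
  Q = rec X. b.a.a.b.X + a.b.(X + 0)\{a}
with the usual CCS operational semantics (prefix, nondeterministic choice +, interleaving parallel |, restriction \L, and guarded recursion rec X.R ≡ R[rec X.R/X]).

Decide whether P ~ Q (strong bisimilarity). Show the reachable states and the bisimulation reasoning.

not bisimilar

P's transition system — 9 states:
  s0 = rec X. b.(a.a.b.X + b.0) + a.b.(X + 0)\{a} :: -a-> s1, -b-> s2
  s1 = b.((rec X. b.(a.a.b.X + b.0) + a.b.(X + 0)\{a}) + 0)\{a} :: -b-> s3
  s2 = a.a.b.(rec X. b.(a.a.b.X + b.0) + a.b.(X + 0)\{a}) + b.0 :: -a-> s4, -b-> s5
  s3 = ((rec X. b.(a.a.b.X + b.0) + a.b.(X + 0)\{a}) + 0)\{a} :: -b-> s6
  s4 = a.b.(rec X. b.(a.a.b.X + b.0) + a.b.(X + 0)\{a}) :: -a-> s7
  s5 = 0 :: deadlocked
  s6 = (a.a.b.(rec X. b.(a.a.b.X + b.0) + a.b.(X + 0)\{a}) + b.0)\{a} :: -b-> s8
  s7 = b.(rec X. b.(a.a.b.X + b.0) + a.b.(X + 0)\{a}) :: -b-> s0
  s8 = 0\{a} :: deadlocked
Q's transition system — 7 states:
  t0 = rec X. b.a.a.b.X + a.b.(X + 0)\{a} :: -a-> t1, -b-> t2
  t1 = b.((rec X. b.a.a.b.X + a.b.(X + 0)\{a}) + 0)\{a} :: -b-> t3
  t2 = a.a.b.(rec X. b.a.a.b.X + a.b.(X + 0)\{a}) :: -a-> t4
  t3 = ((rec X. b.a.a.b.X + a.b.(X + 0)\{a}) + 0)\{a} :: -b-> t5
  t4 = a.b.(rec X. b.a.a.b.X + a.b.(X + 0)\{a}) :: -a-> t6
  t5 = (a.a.b.(rec X. b.a.a.b.X + a.b.(X + 0)\{a}))\{a} :: deadlocked
  t6 = b.(rec X. b.a.a.b.X + a.b.(X + 0)\{a}) :: -b-> t0
Bisimilarity quotient blocks:
  B0 = {s0}
  B1 = {s1}
  B2 = {s3, t1}
  B3 = {s6, t3}
  B4 = {s5, s8, t5}
  B5 = {s2}
  B6 = {s4}
  B7 = {s7}
  B8 = {t0}
  B9 = {t2}
  B10 = {t4}
  B11 = {t6}
s0 ∈ B0, t0 ∈ B8 → different blocks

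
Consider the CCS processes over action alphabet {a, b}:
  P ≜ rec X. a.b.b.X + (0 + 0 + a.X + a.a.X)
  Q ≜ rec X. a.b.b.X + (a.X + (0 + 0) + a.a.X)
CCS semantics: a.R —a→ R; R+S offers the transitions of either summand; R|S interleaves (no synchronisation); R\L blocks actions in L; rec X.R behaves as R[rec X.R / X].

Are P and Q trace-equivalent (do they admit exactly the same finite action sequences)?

YES

Reachable graph of P (4 states):
  s0 = rec X. a.b.b.X + (0 + 0 + a.X + a.a.X) | -a-> s0, -a-> s1, -a-> s2
  s1 = a.(rec X. a.b.b.X + (0 + 0 + a.X + a.a.X)) | -a-> s0
  s2 = b.b.(rec X. a.b.b.X + (0 + 0 + a.X + a.a.X)) | -b-> s3
  s3 = b.(rec X. a.b.b.X + (0 + 0 + a.X + a.a.X)) | -b-> s0
Reachable graph of Q (4 states):
  t0 = rec X. a.b.b.X + (a.X + (0 + 0) + a.a.X) | -a-> t0, -a-> t1, -a-> t2
  t1 = a.(rec X. a.b.b.X + (a.X + (0 + 0) + a.a.X)) | -a-> t0
  t2 = b.b.(rec X. a.b.b.X + (a.X + (0 + 0) + a.a.X)) | -b-> t3
  t3 = b.(rec X. a.b.b.X + (a.X + (0 + 0) + a.a.X)) | -b-> t0
Coarsest stable partition (strong bisimilarity classes):
  B0 = {s0, t0}
  B1 = {s1, t1}
  B2 = {s2, t2}
  B3 = {s3, t3}
s0 ∈ B0, t0 ∈ B0 → same block
Bisimilar ⇒ trace-equivalent.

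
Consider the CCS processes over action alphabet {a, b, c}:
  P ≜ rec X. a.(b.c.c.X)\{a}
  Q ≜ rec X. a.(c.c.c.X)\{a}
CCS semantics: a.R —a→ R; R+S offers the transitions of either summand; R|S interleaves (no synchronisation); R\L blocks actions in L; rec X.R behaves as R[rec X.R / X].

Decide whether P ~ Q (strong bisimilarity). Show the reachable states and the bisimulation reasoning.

NO

P's transition system — 5 states:
  m0 = rec X. a.(b.c.c.X)\{a} ⊢ ··a··> m1
  m1 = (b.c.c.(rec X. a.(b.c.c.X)\{a}))\{a} ⊢ ··b··> m2
  m2 = (c.c.(rec X. a.(b.c.c.X)\{a}))\{a} ⊢ ··c··> m3
  m3 = (c.(rec X. a.(b.c.c.X)\{a}))\{a} ⊢ ··c··> m4
  m4 = (rec X. a.(b.c.c.X)\{a})\{a} ⊢ deadlocked
Q's transition system — 5 states:
  n0 = rec X. a.(c.c.c.X)\{a} ⊢ ··a··> n1
  n1 = (c.c.c.(rec X. a.(c.c.c.X)\{a}))\{a} ⊢ ··c··> n2
  n2 = (c.c.(rec X. a.(c.c.c.X)\{a}))\{a} ⊢ ··c··> n3
  n3 = (c.(rec X. a.(c.c.c.X)\{a}))\{a} ⊢ ··c··> n4
  n4 = (rec X. a.(c.c.c.X)\{a})\{a} ⊢ deadlocked
Partition-refinement fixed point:
  B0 = {m0}
  B1 = {m1}
  B2 = {m2, n2}
  B3 = {m3, n3}
  B4 = {m4, n4}
  B5 = {n0}
  B6 = {n1}
m0 ∈ B0, n0 ∈ B5 → different blocks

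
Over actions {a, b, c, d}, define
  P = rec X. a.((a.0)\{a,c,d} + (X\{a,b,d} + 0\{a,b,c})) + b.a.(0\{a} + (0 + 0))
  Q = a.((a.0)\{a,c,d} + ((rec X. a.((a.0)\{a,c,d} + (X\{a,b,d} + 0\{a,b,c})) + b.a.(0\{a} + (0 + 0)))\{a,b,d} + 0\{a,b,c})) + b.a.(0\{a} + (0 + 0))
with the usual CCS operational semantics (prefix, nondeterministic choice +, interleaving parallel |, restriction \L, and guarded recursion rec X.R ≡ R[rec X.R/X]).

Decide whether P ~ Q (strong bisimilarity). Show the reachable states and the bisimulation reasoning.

P's transition system — 4 states:
  m0 = rec X. a.((a.0)\{a,c,d} + (X\{a,b,d} + 0\{a,b,c})) + b.a.(0\{a} + (0 + 0)) | -a-> m1, -b-> m2
  m1 = (a.0)\{a,c,d} + ((rec X. a.((a.0)\{a,c,d} + (X\{a,b,d} + 0\{a,b,c})) + b.a.(0\{a} + (0 + 0)))\{a,b,d} + 0\{a,b,c}) | stopped
  m2 = a.(0\{a} + (0 + 0)) | -a-> m3
  m3 = 0\{a} + (0 + 0) | stopped
Q's transition system — 4 states:
  n0 = a.((a.0)\{a,c,d} + ((rec X. a.((a.0)\{a,c,d} + (X\{a,b,d} + 0\{a,b,c})) + b.a.(0\{a} + (0 + 0)))\{a,b,d} + 0\{a,b,c})) + b.a.(0\{a} + (0 + 0)) | -a-> n1, -b-> n2
  n1 = (a.0)\{a,c,d} + ((rec X. a.((a.0)\{a,c,d} + (X\{a,b,d} + 0\{a,b,c})) + b.a.(0\{a} + (0 + 0)))\{a,b,d} + 0\{a,b,c}) | stopped
  n2 = a.(0\{a} + (0 + 0)) | -a-> n3
  n3 = 0\{a} + (0 + 0) | stopped
Bisimilarity quotient blocks:
  B0 = {m0, n0}
  B1 = {m1, m3, n1, n3}
  B2 = {m2, n2}
m0 ∈ B0, n0 ∈ B0 → same block

bisimilar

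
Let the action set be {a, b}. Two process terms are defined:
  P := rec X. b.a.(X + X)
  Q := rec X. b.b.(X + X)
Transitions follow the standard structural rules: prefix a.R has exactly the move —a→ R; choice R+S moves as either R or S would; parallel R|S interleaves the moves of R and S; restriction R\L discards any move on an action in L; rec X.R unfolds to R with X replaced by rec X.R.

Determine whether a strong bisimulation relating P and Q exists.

Reachable graph of P (3 states):
  s0 = rec X. b.a.(X + X) ⊢ -b-> s1
  s1 = a.((rec X. b.a.(X + X)) + (rec X. b.a.(X + X))) ⊢ -a-> s2
  s2 = (rec X. b.a.(X + X)) + (rec X. b.a.(X + X)) ⊢ -b-> s1
Reachable graph of Q (3 states):
  t0 = rec X. b.b.(X + X) ⊢ -b-> t1
  t1 = b.((rec X. b.b.(X + X)) + (rec X. b.b.(X + X))) ⊢ -b-> t2
  t2 = (rec X. b.b.(X + X)) + (rec X. b.b.(X + X)) ⊢ -b-> t1
Coarsest stable partition (strong bisimilarity classes):
  B0 = {s0, s2}
  B1 = {s1}
  B2 = {t0, t1, t2}
s0 ∈ B0, t0 ∈ B2 → different blocks

NO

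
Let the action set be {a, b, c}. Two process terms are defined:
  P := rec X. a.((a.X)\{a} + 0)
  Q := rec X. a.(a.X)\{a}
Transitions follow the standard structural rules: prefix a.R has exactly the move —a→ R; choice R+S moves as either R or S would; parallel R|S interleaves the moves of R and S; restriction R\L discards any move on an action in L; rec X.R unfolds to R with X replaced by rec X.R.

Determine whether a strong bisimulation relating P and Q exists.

bisimilar

LTS(P): 2 reachable states
  s0 = rec X. a.((a.X)\{a} + 0) has moves =a=> s1
  s1 = (a.(rec X. a.((a.X)\{a} + 0)))\{a} + 0 has moves stopped
LTS(Q): 2 reachable states
  t0 = rec X. a.(a.X)\{a} has moves =a=> t1
  t1 = (a.(rec X. a.(a.X)\{a}))\{a} has moves stopped
Partition-refinement fixed point:
  B0 = {s0, t0}
  B1 = {s1, t1}
s0 ∈ B0, t0 ∈ B0 → same block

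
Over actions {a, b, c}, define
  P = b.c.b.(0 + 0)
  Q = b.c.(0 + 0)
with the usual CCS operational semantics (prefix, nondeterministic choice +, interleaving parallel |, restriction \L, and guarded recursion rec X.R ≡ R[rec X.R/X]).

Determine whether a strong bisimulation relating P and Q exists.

P ≁ Q

P's transition system — 4 states:
  m0 = b.c.b.(0 + 0) | =b=> m1
  m1 = c.b.(0 + 0) | =c=> m2
  m2 = b.(0 + 0) | =b=> m3
  m3 = 0 + 0 | (no moves)
Q's transition system — 3 states:
  n0 = b.c.(0 + 0) | =b=> n1
  n1 = c.(0 + 0) | =c=> n2
  n2 = 0 + 0 | (no moves)
Bisimilarity quotient blocks:
  B0 = {m0}
  B1 = {m1}
  B2 = {m2}
  B3 = {m3, n2}
  B4 = {n0}
  B5 = {n1}
m0 ∈ B0, n0 ∈ B4 → different blocks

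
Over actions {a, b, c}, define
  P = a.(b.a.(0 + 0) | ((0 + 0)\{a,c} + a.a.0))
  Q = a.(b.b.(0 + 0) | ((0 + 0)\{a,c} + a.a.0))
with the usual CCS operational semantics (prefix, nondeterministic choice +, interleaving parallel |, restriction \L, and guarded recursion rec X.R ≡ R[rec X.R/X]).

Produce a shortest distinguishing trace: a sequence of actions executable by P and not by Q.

Reachable graph of P (10 states):
  s0 = a.(b.a.(0 + 0) | ((0 + 0)\{a,c} + a.a.0)) has moves ··a··> s1
  s1 = b.a.(0 + 0) | ((0 + 0)\{a,c} + a.a.0) has moves ··a··> s2, ··b··> s3
  s2 = b.a.(0 + 0) | a.0 has moves ··a··> s4, ··b··> s5
  s3 = a.(0 + 0) | ((0 + 0)\{a,c} + a.a.0) has moves ··a··> s5, ··a··> s6
  s4 = b.a.(0 + 0) | 0 has moves ··b··> s7
  s5 = a.(0 + 0) | a.0 has moves ··a··> s7, ··a··> s8
  s6 = (0 + 0) | ((0 + 0)\{a,c} + a.a.0) has moves ··a··> s8
  s7 = a.(0 + 0) | 0 has moves ··a··> s9
  s8 = (0 + 0) | a.0 has moves ··a··> s9
  s9 = (0 + 0) | 0 has moves deadlocked
Reachable graph of Q (10 states):
  t0 = a.(b.b.(0 + 0) | ((0 + 0)\{a,c} + a.a.0)) has moves ··a··> t1
  t1 = b.b.(0 + 0) | ((0 + 0)\{a,c} + a.a.0) has moves ··a··> t2, ··b··> t3
  t2 = b.b.(0 + 0) | a.0 has moves ··a··> t4, ··b··> t5
  t3 = b.(0 + 0) | ((0 + 0)\{a,c} + a.a.0) has moves ··a··> t5, ··b··> t6
  t4 = b.b.(0 + 0) | 0 has moves ··b··> t7
  t5 = b.(0 + 0) | a.0 has moves ··a··> t7, ··b··> t8
  t6 = (0 + 0) | ((0 + 0)\{a,c} + a.a.0) has moves ··a··> t8
  t7 = b.(0 + 0) | 0 has moves ··b··> t9
  t8 = (0 + 0) | a.0 has moves ··a··> t9
  t9 = (0 + 0) | 0 has moves deadlocked
Executing aaaba from P (initial set {s0}):
  step 1 (a): {s1}
  step 2 (a): {s2}
  step 3 (a): {s4}
  step 4 (b): {s7}
  step 5 (a): {s9}
  — P admits the full trace.
Executing aaaba from Q (initial set {t0}):
  step 1 (a): {t1}
  step 2 (a): {t2}
  step 3 (a): {t4}
  step 4 (b): {t7}
  step 5 (a): no successor for Q

aaaba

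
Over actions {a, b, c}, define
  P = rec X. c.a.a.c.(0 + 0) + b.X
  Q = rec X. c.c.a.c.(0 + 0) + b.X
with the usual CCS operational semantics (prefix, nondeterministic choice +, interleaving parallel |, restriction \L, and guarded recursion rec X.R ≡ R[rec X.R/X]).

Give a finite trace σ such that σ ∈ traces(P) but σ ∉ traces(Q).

P's transition system — 5 states:
  u0 = rec X. c.a.a.c.(0 + 0) + b.X ⊢ -b-> u0, -c-> u1
  u1 = a.a.c.(0 + 0) ⊢ -a-> u2
  u2 = a.c.(0 + 0) ⊢ -a-> u3
  u3 = c.(0 + 0) ⊢ -c-> u4
  u4 = 0 + 0 ⊢ (no moves)
Q's transition system — 5 states:
  v0 = rec X. c.c.a.c.(0 + 0) + b.X ⊢ -b-> v0, -c-> v1
  v1 = c.a.c.(0 + 0) ⊢ -c-> v2
  v2 = a.c.(0 + 0) ⊢ -a-> v3
  v3 = c.(0 + 0) ⊢ -c-> v4
  v4 = 0 + 0 ⊢ (no moves)
Trace ⟨ca⟩ through P, begin at {u0}:
  [1] c ⇒ {u1}
  [2] a ⇒ {u2}
  P completes σ.
Trace ⟨ca⟩ through Q, begin at {v0}:
  [1] c ⇒ {v1}
  [2] a ⇒ no successor for Q

ca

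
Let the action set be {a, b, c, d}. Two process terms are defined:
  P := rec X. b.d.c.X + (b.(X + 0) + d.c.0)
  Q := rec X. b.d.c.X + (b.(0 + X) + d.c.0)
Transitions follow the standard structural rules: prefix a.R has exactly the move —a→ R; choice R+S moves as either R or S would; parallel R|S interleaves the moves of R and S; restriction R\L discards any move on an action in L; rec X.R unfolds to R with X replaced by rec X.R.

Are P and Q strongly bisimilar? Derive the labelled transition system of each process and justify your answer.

bisimilar

Reachable graph of P (6 states):
  u0 = rec X. b.d.c.X + (b.(X + 0) + d.c.0) ⊢ -b-> u1, -b-> u2, -d-> u3
  u1 = (rec X. b.d.c.X + (b.(X + 0) + d.c.0)) + 0 ⊢ -b-> u1, -b-> u2, -d-> u3
  u2 = d.c.(rec X. b.d.c.X + (b.(X + 0) + d.c.0)) ⊢ -d-> u4
  u3 = c.0 ⊢ -c-> u5
  u4 = c.(rec X. b.d.c.X + (b.(X + 0) + d.c.0)) ⊢ -c-> u0
  u5 = 0 ⊢ ∅
Reachable graph of Q (6 states):
  v0 = rec X. b.d.c.X + (b.(0 + X) + d.c.0) ⊢ -b-> v1, -b-> v2, -d-> v3
  v1 = 0 + (rec X. b.d.c.X + (b.(0 + X) + d.c.0)) ⊢ -b-> v1, -b-> v2, -d-> v3
  v2 = d.c.(rec X. b.d.c.X + (b.(0 + X) + d.c.0)) ⊢ -d-> v4
  v3 = c.0 ⊢ -c-> v5
  v4 = c.(rec X. b.d.c.X + (b.(0 + X) + d.c.0)) ⊢ -c-> v0
  v5 = 0 ⊢ ∅
Bisimilarity quotient blocks:
  B0 = {u0, u1, v0, v1}
  B1 = {u3, v3}
  B2 = {u5, v5}
  B3 = {u2, v2}
  B4 = {u4, v4}
u0 ∈ B0, v0 ∈ B0 → same block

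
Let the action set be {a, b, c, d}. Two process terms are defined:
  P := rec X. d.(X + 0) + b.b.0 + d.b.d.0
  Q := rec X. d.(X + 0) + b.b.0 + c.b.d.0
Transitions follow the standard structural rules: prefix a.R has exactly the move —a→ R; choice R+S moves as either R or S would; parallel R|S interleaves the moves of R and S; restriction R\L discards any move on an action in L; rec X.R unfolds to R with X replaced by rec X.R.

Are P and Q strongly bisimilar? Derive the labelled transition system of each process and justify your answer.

P's transition system — 6 states:
  m0 = rec X. d.(X + 0) + b.b.0 + d.b.d.0 has moves —b→ m1, —d→ m2, —d→ m3
  m1 = b.0 has moves —b→ m4
  m2 = (rec X. d.(X + 0) + b.b.0 + d.b.d.0) + 0 has moves —b→ m1, —d→ m2, —d→ m3
  m3 = b.d.0 has moves —b→ m5
  m4 = 0 has moves ∅
  m5 = d.0 has moves —d→ m4
Q's transition system — 6 states:
  n0 = rec X. d.(X + 0) + b.b.0 + c.b.d.0 has moves —b→ n1, —c→ n2, —d→ n3
  n1 = b.0 has moves —b→ n4
  n2 = b.d.0 has moves —b→ n5
  n3 = (rec X. d.(X + 0) + b.b.0 + c.b.d.0) + 0 has moves —b→ n1, —c→ n2, —d→ n3
  n4 = 0 has moves ∅
  n5 = d.0 has moves —d→ n4
Bisimilarity quotient blocks:
  B0 = {m0, m2}
  B1 = {m3, n2}
  B2 = {m5, n5}
  B3 = {m4, n4}
  B4 = {m1, n1}
  B5 = {n0, n3}
m0 ∈ B0, n0 ∈ B5 → different blocks

not bisimilar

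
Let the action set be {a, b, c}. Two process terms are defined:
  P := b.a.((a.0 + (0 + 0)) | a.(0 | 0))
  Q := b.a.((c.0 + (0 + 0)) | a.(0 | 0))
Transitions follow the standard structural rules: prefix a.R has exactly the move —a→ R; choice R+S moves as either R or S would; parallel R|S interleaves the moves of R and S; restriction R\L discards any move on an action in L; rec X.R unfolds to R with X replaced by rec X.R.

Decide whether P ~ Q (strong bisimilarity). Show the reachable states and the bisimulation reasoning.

LTS(P): 6 reachable states
  u0 = b.a.((a.0 + (0 + 0)) | a.(0 | 0)) | -b-> u1
  u1 = a.((a.0 + (0 + 0)) | a.(0 | 0)) | -a-> u2
  u2 = (a.0 + (0 + 0)) | a.(0 | 0) | -a-> u3, -a-> u4
  u3 = (a.0 + (0 + 0)) | (0 | 0) | -a-> u5
  u4 = 0 | a.(0 | 0) | -a-> u5
  u5 = 0 | (0 | 0) | ·
LTS(Q): 6 reachable states
  v0 = b.a.((c.0 + (0 + 0)) | a.(0 | 0)) | -b-> v1
  v1 = a.((c.0 + (0 + 0)) | a.(0 | 0)) | -a-> v2
  v2 = (c.0 + (0 + 0)) | a.(0 | 0) | -a-> v3, -c-> v4
  v3 = (c.0 + (0 + 0)) | (0 | 0) | -c-> v5
  v4 = 0 | a.(0 | 0) | -a-> v5
  v5 = 0 | (0 | 0) | ·
Coarsest stable partition (strong bisimilarity classes):
  B0 = {u0}
  B1 = {u1}
  B2 = {u2}
  B3 = {u3, u4, v4}
  B4 = {u5, v5}
  B5 = {v0}
  B6 = {v1}
  B7 = {v2}
  B8 = {v3}
u0 ∈ B0, v0 ∈ B5 → different blocks

NO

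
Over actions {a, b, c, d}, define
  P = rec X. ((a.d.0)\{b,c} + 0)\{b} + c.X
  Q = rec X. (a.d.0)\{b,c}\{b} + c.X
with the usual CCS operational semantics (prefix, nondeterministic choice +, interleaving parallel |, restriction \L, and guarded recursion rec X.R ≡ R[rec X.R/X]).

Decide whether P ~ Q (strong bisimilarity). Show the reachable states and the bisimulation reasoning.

bisimilar

Reachable graph of P (3 states):
  p0 = rec X. ((a.d.0)\{b,c} + 0)\{b} + c.X | --a--▸ p1, --c--▸ p0
  p1 = (d.0)\{b,c}\{b} | --d--▸ p2
  p2 = 0\{b,c}\{b} | ∅
Reachable graph of Q (3 states):
  q0 = rec X. (a.d.0)\{b,c}\{b} + c.X | --a--▸ q1, --c--▸ q0
  q1 = (d.0)\{b,c}\{b} | --d--▸ q2
  q2 = 0\{b,c}\{b} | ∅
Bisimilarity quotient blocks:
  B0 = {p0, q0}
  B1 = {p1, q1}
  B2 = {p2, q2}
p0 ∈ B0, q0 ∈ B0 → same block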